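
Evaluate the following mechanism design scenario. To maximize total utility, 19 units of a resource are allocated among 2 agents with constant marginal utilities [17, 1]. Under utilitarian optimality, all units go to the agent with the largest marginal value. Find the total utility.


Step 1: The marginal utilities are [17, 1]
Step 2: The highest marginal utility is 17
Step 3: All 19 units go to that agent
Step 4: Total utility = 17 * 19 = 323

323


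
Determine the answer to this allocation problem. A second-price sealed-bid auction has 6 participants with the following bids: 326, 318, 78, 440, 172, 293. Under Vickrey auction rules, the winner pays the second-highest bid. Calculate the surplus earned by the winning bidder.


Step 1: Sort bids in descending order: 440, 326, 318, 293, 172, 78
Step 2: The winning bid is the highest: 440
Step 3: The payment equals the second-highest bid: 326
Step 4: Surplus = winner's bid - payment = 440 - 326 = 114

114


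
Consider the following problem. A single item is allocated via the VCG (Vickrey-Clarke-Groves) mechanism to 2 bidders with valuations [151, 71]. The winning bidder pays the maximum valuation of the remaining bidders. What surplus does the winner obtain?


Step 1: The winner is the agent with the highest value: agent 0 with value 151
Step 2: Values of other agents: [71]
Step 3: VCG payment = max of others' values = 71
Step 4: Surplus = 151 - 71 = 80

80


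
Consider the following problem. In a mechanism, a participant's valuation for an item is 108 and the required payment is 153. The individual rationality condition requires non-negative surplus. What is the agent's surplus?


Step 1: Surplus = value - payment = 108 - 153 = -45
Step 2: IR is violated (surplus < 0)

-45


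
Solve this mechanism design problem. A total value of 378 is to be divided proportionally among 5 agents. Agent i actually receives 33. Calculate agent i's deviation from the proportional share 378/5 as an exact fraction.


Step 1: Proportional share = 378/5
Step 2: Agent's actual allocation = 33
Step 3: Excess = 33 - 378/5 = -213/5

-213/5


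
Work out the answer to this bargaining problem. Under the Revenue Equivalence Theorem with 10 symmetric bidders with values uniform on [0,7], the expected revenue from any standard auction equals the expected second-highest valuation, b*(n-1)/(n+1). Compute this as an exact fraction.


Step 1: By Revenue Equivalence, expected revenue = b*(n-1)/(n+1)
Step 2: Substituting n = 10, b = 7
Step 3: Revenue = 7*(10-1)/(10+1) = 7*9/11
Step 4: Revenue = 63/11

63/11


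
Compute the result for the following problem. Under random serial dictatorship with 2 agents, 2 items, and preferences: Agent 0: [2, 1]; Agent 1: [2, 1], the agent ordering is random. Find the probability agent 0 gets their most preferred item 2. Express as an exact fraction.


Step 1: Agent 0 wants item 2
Step 2: There are 2 possible orderings of agents
Step 3: In 1 orderings, agent 0 gets item 2
Step 4: Probability = 1/2

1/2


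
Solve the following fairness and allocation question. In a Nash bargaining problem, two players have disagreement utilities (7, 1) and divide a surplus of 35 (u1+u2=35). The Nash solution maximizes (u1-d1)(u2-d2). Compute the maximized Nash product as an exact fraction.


Step 1: The Nash solution splits surplus symmetrically above the disagreement point
Step 2: u1 = (total + d1 - d2)/2 = (35 + 7 - 1)/2 = 41/2
Step 3: u2 = (total - d1 + d2)/2 = (35 - 7 + 1)/2 = 29/2
Step 4: Nash product = (41/2 - 7) * (29/2 - 1)
Step 5: = 27/2 * 27/2 = 729/4

729/4


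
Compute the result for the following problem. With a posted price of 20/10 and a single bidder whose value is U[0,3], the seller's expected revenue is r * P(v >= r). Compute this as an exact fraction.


Step 1: Posted price r = 2, value support [0,3]
Step 2: P(v >= r) = (3 - 2)/3 = 1/3
Step 3: Expected revenue = r * P(v >= r) = 2 * 1/3
Step 4: Revenue = 2/3

2/3


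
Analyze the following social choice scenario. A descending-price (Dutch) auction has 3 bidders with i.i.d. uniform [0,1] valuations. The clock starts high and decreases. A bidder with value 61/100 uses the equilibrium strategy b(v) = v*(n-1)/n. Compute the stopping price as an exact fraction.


Step 1: Dutch auctions are strategically equivalent to first-price auctions
Step 2: The equilibrium bid is b(v) = v*(n-1)/n
Step 3: b = 61/100 * 2/3
Step 4: b = 61/150

61/150


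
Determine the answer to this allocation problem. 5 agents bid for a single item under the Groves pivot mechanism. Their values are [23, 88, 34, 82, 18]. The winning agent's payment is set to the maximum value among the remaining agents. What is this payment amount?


Step 1: The efficient winner is agent 1 with value 88
Step 2: Other agents' values: [23, 34, 82, 18]
Step 3: Pivot payment = max(others) = 82
Step 4: The winner pays 82

82


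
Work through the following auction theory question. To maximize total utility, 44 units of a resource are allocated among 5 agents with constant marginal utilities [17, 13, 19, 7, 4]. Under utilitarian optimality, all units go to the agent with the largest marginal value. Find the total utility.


Step 1: The marginal utilities are [17, 13, 19, 7, 4]
Step 2: The highest marginal utility is 19
Step 3: All 44 units go to that agent
Step 4: Total utility = 19 * 44 = 836

836


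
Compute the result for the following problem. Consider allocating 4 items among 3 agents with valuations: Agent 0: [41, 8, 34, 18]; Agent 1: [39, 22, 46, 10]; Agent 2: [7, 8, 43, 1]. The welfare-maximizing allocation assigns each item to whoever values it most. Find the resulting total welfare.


Step 1: For each item, find the maximum value among all agents.
Step 2: Item 0 -> Agent 0 (value 41)
Step 3: Item 1 -> Agent 1 (value 22)
Step 4: Item 2 -> Agent 1 (value 46)
Step 5: Item 3 -> Agent 0 (value 18)
Step 6: Total welfare = 41 + 22 + 46 + 18 = 127

127


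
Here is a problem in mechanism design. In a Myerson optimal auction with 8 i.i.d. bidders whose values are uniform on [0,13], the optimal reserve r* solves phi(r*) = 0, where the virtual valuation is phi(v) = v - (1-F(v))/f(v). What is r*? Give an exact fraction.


Step 1: For U[0,13], F(v) = v/13 and f(v) = 1/13
Step 2: phi(v) = v - (1 - v/13)/(1/13) = v - (13 - v) = 2v - 13
Step 3: Set phi(r*) = 0: 2r* - 13 = 0
Step 4: r* = 13/2 (the number of bidders n = 8 does not enter)

13/2


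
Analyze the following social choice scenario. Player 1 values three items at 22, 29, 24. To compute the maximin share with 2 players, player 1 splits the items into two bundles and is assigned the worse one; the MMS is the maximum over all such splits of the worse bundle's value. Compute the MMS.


Step 1: Item values = 22, 29, 24
Step 2: Enumerate all 2-bundle partitions and take the smaller bundle:
  Partition 1: {22} vs {29,24} -> bundles 22, 53; min = 22
  Partition 2: {29} vs {22,24} -> bundles 29, 46; min = 29
  Partition 3: {24} vs {22,29} -> bundles 24, 51; min = 24
Step 3: MMS = max(22, 29, 24) = 29

29


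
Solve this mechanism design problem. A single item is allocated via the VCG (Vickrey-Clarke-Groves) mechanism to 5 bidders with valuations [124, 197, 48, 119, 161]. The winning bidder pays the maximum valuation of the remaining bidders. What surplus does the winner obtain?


Step 1: The winner is the agent with the highest value: agent 1 with value 197
Step 2: Values of other agents: [124, 48, 119, 161]
Step 3: VCG payment = max of others' values = 161
Step 4: Surplus = 197 - 161 = 36

36


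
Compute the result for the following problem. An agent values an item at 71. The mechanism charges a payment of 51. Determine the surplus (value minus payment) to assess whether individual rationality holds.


Step 1: Surplus = value - payment = 71 - 51 = 20
Step 2: IR is satisfied (surplus >= 0)

20


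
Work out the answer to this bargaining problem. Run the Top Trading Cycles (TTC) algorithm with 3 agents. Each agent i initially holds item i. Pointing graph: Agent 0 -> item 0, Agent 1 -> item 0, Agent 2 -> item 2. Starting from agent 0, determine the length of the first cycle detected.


Step 1: Trace the pointer graph from agent 0: 0 -> 0
Step 2: A cycle is detected when we revisit agent 0
Step 3: The cycle is: 0 -> 0
Step 4: Cycle length = 1

1


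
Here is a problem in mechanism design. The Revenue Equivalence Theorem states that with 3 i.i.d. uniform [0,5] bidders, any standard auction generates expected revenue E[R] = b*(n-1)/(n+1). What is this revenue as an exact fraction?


Step 1: By Revenue Equivalence, expected revenue = b*(n-1)/(n+1)
Step 2: Substituting n = 3, b = 5
Step 3: Revenue = 5*(3-1)/(3+1) = 5*2/4
Step 4: Revenue = 10/4 = 5/2

5/2


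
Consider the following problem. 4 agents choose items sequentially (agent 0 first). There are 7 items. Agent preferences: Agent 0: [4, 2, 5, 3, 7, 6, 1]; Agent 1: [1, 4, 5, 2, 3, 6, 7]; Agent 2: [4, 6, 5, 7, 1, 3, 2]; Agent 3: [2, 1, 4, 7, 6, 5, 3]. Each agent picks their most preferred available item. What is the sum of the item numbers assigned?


Step 1: Agent 0 picks item 4
Step 2: Agent 1 picks item 1
Step 3: Agent 2 picks item 6
Step 4: Agent 3 picks item 2
Step 5: Sum = 4 + 1 + 6 + 2 = 13

13


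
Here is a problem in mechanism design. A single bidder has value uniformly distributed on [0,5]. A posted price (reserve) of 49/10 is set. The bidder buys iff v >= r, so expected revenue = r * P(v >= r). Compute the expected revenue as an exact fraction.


Step 1: Posted price r = 49/10, value support [0,5]
Step 2: P(v >= r) = (5 - 49/10)/5 = 1/50
Step 3: Expected revenue = r * P(v >= r) = 49/10 * 1/50
Step 4: Revenue = 49/500

49/500


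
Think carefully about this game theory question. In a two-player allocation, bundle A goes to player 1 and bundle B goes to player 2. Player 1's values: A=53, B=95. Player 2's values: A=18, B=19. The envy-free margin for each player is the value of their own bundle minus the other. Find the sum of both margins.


Step 1: Player 1's margin = v1(A) - v1(B) = 53 - 95 = -42
Step 2: Player 2's margin = v2(B) - v2(A) = 19 - 18 = 1
Step 3: Total margin = -42 + 1 = -41

-41


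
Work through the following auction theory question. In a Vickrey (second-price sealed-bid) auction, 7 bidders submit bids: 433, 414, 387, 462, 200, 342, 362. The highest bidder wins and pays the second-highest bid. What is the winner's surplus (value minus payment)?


Step 1: Sort bids in descending order: 462, 433, 414, 387, 362, 342, 200
Step 2: The winning bid is the highest: 462
Step 3: The payment equals the second-highest bid: 433
Step 4: Surplus = winner's bid - payment = 462 - 433 = 29

29


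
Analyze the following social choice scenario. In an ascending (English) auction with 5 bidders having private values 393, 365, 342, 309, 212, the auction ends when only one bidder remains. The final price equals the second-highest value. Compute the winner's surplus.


Step 1: Identify the highest value: 393
Step 2: Identify the second-highest value: 365
Step 3: The final price = second-highest value = 365
Step 4: Surplus = 393 - 365 = 28

28


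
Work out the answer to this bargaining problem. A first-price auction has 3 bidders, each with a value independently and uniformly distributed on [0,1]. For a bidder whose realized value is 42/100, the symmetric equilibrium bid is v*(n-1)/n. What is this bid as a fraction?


Step 1: The symmetric BNE bidding function is b(v) = v * (n-1) / n
Step 2: Substitute v = 21/50 and n = 3
Step 3: b = 21/50 * 2/3
Step 4: b = 7/25

7/25


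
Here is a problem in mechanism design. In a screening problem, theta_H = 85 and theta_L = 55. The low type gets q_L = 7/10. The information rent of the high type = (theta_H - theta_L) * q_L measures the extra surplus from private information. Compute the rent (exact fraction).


Step 1: theta_H - theta_L = 85 - 55 = 30
Step 2: Information rent = (theta_H - theta_L) * q_L
Step 3: = 30 * 7/10
Step 4: = 21

21


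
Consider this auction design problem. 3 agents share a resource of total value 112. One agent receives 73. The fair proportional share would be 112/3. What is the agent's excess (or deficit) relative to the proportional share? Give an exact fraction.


Step 1: Proportional share = 112/3
Step 2: Agent's actual allocation = 73
Step 3: Excess = 73 - 112/3 = 107/3

107/3


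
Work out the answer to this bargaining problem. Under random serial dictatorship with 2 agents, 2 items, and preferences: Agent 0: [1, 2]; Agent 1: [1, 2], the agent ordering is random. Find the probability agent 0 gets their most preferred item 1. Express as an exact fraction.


Step 1: Agent 0 wants item 1
Step 2: There are 2 possible orderings of agents
Step 3: In 1 orderings, agent 0 gets item 1
Step 4: Probability = 1/2

1/2


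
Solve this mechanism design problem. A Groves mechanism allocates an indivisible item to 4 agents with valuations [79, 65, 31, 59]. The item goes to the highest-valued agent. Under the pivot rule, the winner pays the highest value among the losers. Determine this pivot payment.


Step 1: The efficient winner is agent 0 with value 79
Step 2: Other agents' values: [65, 31, 59]
Step 3: Pivot payment = max(others) = 65
Step 4: The winner pays 65

65


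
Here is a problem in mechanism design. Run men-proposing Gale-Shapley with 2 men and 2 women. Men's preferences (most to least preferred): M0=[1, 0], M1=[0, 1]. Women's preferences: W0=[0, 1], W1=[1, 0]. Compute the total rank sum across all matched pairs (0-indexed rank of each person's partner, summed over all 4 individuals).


Step 1: Run Gale-Shapley (men propose, women hold best offer):
  M0 proposes to W1; she accepts
  M1 proposes to W0; she accepts
Step 2: Final matching: W0-M1, W1-M0
Step 3: 0-indexed ranks (man's rank of his match, then woman's): 0 + 1 + 0 + 1
Step 4: Total rank sum = 2

2


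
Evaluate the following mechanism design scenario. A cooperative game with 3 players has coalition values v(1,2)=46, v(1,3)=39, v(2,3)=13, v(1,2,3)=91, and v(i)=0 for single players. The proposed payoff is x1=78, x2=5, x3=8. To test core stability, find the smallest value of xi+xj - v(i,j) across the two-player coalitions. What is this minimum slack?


Step 1: Slack for coalition (1,2): x1+x2 - v12 = 83 - 46 = 37
Step 2: Slack for coalition (1,3): x1+x3 - v13 = 86 - 39 = 47
Step 3: Slack for coalition (2,3): x2+x3 - v23 = 13 - 13 = 0
Step 4: Minimum slack = min(37, 47, 0) = 0, attained by (2,3); no pair can gain by deviating, so the allocation is in the core

0


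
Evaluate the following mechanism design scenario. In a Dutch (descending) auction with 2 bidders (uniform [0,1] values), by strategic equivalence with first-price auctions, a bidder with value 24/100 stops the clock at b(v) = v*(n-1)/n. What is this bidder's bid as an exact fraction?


Step 1: Dutch auctions are strategically equivalent to first-price auctions
Step 2: The equilibrium bid is b(v) = v*(n-1)/n
Step 3: b = 6/25 * 1/2
Step 4: b = 3/25

3/25


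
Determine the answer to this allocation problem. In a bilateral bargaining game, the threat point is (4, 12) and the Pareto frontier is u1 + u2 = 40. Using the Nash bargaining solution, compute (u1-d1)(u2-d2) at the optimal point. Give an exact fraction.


Step 1: The Nash solution splits surplus symmetrically above the disagreement point
Step 2: u1 = (total + d1 - d2)/2 = (40 + 4 - 12)/2 = 16
Step 3: u2 = (total - d1 + d2)/2 = (40 - 4 + 12)/2 = 24
Step 4: Nash product = (16 - 4) * (24 - 12)
Step 5: = 12 * 12 = 144

144


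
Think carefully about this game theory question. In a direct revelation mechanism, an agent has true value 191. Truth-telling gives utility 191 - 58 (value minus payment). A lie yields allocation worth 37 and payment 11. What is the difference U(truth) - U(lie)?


Step 1: U(truth) = value - payment = 191 - 58 = 133
Step 2: U(lie) = allocation - payment = 37 - 11 = 26
Step 3: IC gap = 133 - 26 = 107

107


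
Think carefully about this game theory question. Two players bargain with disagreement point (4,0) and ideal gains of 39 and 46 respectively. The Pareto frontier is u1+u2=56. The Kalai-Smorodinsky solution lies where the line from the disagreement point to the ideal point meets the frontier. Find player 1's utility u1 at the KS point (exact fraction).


Step 1: At the KS point, (u1-d1)/r1 = (u2-d2)/r2 = t and u1+u2 = 56
Step 2: u1 = d1 + r1*t and u2 = d2 + r2*t, so (d1 + r1*t) + (d2 + r2*t) = 56
Step 3: t = (56 - 4 - 0)/(39 + 46) = 52/85
Step 4: u1 = d1 + r1*t = 4 + 39 * 52/85 = 2368/85
Step 5: (Check: u2 = d2 + r2*t = 2392/85; u1+u2 = 2368/85 + 2392/85 = 56, on the frontier.)

2368/85


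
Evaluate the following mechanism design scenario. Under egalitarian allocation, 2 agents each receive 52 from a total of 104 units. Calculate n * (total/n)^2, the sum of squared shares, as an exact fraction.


Step 1: Each agent's share = 104/2 = 52
Step 2: Square of each share = (52)^2 = 2704
Step 3: Sum of squares = 2 * 2704 = 5408

5408


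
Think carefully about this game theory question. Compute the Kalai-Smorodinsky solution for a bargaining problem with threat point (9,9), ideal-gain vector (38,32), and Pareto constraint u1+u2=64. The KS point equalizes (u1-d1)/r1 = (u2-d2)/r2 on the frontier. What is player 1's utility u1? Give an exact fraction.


Step 1: At the KS point, (u1-d1)/r1 = (u2-d2)/r2 = t and u1+u2 = 64
Step 2: u1 = d1 + r1*t and u2 = d2 + r2*t, so (d1 + r1*t) + (d2 + r2*t) = 64
Step 3: t = (64 - 9 - 9)/(38 + 32) = 46/70 = 23/35
Step 4: u1 = d1 + r1*t = 9 + 38 * 23/35 = 1189/35
Step 5: (Check: u2 = d2 + r2*t = 1051/35; u1+u2 = 1189/35 + 1051/35 = 64, on the frontier.)

1189/35


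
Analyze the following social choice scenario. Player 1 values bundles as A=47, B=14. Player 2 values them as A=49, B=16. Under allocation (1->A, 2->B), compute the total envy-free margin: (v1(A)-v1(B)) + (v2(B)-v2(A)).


Step 1: Player 1's margin = v1(A) - v1(B) = 47 - 14 = 33
Step 2: Player 2's margin = v2(B) - v2(A) = 16 - 49 = -33
Step 3: Total margin = 33 + -33 = 0

0


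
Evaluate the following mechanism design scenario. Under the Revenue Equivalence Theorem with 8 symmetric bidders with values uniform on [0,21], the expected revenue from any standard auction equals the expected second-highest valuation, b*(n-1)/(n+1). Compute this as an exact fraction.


Step 1: By Revenue Equivalence, expected revenue = b*(n-1)/(n+1)
Step 2: Substituting n = 8, b = 21
Step 3: Revenue = 21*(8-1)/(8+1) = 21*7/9
Step 4: Revenue = 147/9 = 49/3

49/3


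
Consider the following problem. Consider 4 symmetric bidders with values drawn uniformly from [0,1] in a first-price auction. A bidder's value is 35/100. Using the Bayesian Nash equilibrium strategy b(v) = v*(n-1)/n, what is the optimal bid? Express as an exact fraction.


Step 1: The symmetric BNE bidding function is b(v) = v * (n-1) / n
Step 2: Substitute v = 7/20 and n = 4
Step 3: b = 7/20 * 3/4
Step 4: b = 21/80

21/80


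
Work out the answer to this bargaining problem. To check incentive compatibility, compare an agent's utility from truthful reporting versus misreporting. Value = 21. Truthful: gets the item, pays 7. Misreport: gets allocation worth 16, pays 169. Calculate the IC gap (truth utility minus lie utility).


Step 1: U(truth) = value - payment = 21 - 7 = 14
Step 2: U(lie) = allocation - payment = 16 - 169 = -153
Step 3: IC gap = 14 - (-153) = 167

167


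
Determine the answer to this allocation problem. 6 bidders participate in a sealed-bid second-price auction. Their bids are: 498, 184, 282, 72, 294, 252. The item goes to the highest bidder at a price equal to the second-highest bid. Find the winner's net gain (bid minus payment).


Step 1: Sort bids in descending order: 498, 294, 282, 252, 184, 72
Step 2: The winning bid is the highest: 498
Step 3: The payment equals the second-highest bid: 294
Step 4: Surplus = winner's bid - payment = 498 - 294 = 204

204


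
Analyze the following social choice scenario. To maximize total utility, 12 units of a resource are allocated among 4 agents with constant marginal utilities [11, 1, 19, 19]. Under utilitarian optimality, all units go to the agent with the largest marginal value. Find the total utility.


Step 1: The marginal utilities are [11, 1, 19, 19]
Step 2: The highest marginal utility is 19
Step 3: All 12 units go to that agent
Step 4: Total utility = 19 * 12 = 228

228


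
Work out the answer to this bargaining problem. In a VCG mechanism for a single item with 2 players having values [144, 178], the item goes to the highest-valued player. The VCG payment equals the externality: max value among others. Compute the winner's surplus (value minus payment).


Step 1: The winner is the agent with the highest value: agent 1 with value 178
Step 2: Values of other agents: [144]
Step 3: VCG payment = max of others' values = 144
Step 4: Surplus = 178 - 144 = 34

34


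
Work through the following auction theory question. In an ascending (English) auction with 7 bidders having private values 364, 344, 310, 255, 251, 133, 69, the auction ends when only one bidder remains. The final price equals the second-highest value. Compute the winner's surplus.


Step 1: Identify the highest value: 364
Step 2: Identify the second-highest value: 344
Step 3: The final price = second-highest value = 344
Step 4: Surplus = 364 - 344 = 20

20


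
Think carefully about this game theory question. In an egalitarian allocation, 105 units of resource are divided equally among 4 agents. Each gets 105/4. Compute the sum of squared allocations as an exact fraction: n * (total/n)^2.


Step 1: Each agent's share = 105/4
Step 2: Square of each share = (105/4)^2 = 11025/16
Step 3: Sum of squares = 4 * 11025/16 = 11025/4

11025/4


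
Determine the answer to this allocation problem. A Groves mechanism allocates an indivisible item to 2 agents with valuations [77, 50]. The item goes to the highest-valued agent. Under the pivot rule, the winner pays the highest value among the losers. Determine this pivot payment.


Step 1: The efficient winner is agent 0 with value 77
Step 2: Other agents' values: [50]
Step 3: Pivot payment = max(others) = 50
Step 4: The winner pays 50

50


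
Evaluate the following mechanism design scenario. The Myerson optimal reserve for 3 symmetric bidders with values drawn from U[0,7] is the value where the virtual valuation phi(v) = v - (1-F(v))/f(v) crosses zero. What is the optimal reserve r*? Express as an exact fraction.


Step 1: For U[0,7], F(v) = v/7 and f(v) = 1/7
Step 2: phi(v) = v - (1 - v/7)/(1/7) = v - (7 - v) = 2v - 7
Step 3: Set phi(r*) = 0: 2r* - 7 = 0
Step 4: r* = 7/2 (the number of bidders n = 3 does not enter)

7/2


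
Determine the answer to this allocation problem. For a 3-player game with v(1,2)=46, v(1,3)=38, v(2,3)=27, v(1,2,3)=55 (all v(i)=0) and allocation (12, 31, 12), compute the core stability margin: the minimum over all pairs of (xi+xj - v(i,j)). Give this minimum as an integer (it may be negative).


Step 1: Slack for coalition (1,2): x1+x2 - v12 = 43 - 46 = -3
Step 2: Slack for coalition (1,3): x1+x3 - v13 = 24 - 38 = -14
Step 3: Slack for coalition (2,3): x2+x3 - v23 = 43 - 27 = 16
Step 4: Minimum slack = min(-3, -14, 16) = -14, attained by (1,3); coalition (1,3) can block (slack < 0), so the allocation is not in the core

-14


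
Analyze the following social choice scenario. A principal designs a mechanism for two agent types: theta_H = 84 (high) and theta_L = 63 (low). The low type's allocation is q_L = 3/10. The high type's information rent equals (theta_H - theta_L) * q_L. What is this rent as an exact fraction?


Step 1: theta_H - theta_L = 84 - 63 = 21
Step 2: Information rent = (theta_H - theta_L) * q_L
Step 3: = 21 * 3/10
Step 4: = 63/10

63/10


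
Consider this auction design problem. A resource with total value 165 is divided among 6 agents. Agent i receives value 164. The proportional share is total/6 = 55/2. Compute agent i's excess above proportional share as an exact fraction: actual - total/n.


Step 1: Proportional share = 165/6 = 55/2
Step 2: Agent's actual allocation = 164
Step 3: Excess = 164 - 55/2 = 273/2

273/2


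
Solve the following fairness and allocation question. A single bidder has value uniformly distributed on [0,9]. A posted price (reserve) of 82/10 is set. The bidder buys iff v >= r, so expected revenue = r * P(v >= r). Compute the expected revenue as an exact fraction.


Step 1: Posted price r = 41/5, value support [0,9]
Step 2: P(v >= r) = (9 - 41/5)/9 = 4/45
Step 3: Expected revenue = r * P(v >= r) = 41/5 * 4/45
Step 4: Revenue = 164/225

164/225


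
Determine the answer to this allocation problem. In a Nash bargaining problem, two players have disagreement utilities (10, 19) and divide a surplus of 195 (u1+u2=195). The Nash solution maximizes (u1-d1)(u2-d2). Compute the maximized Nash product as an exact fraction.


Step 1: The Nash solution splits surplus symmetrically above the disagreement point
Step 2: u1 = (total + d1 - d2)/2 = (195 + 10 - 19)/2 = 93
Step 3: u2 = (total - d1 + d2)/2 = (195 - 10 + 19)/2 = 102
Step 4: Nash product = (93 - 10) * (102 - 19)
Step 5: = 83 * 83 = 6889

6889


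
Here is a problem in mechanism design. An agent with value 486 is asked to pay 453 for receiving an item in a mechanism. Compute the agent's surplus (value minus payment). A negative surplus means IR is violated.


Step 1: Surplus = value - payment = 486 - 453 = 33
Step 2: IR is satisfied (surplus >= 0)

33


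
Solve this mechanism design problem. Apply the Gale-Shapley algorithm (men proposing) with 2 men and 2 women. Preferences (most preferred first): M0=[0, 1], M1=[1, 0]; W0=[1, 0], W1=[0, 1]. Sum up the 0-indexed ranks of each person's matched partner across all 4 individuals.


Step 1: Run Gale-Shapley (men propose, women hold best offer):
  M0 proposes to W0; she accepts
  M1 proposes to W1; she accepts
Step 2: Final matching: W0-M0, W1-M1
Step 3: 0-indexed ranks (man's rank of his match, then woman's): 0 + 1 + 0 + 1
Step 4: Total rank sum = 2

2


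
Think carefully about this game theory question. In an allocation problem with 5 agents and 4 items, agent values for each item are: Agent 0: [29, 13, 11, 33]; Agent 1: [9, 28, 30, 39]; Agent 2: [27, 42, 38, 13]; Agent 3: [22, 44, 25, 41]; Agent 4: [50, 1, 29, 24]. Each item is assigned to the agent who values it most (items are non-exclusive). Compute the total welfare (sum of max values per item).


Step 1: For each item, find the maximum value among all agents.
Step 2: Item 0 -> Agent 4 (value 50)
Step 3: Item 1 -> Agent 3 (value 44)
Step 4: Item 2 -> Agent 2 (value 38)
Step 5: Item 3 -> Agent 3 (value 41)
Step 6: Total welfare = 50 + 44 + 38 + 41 = 173

173


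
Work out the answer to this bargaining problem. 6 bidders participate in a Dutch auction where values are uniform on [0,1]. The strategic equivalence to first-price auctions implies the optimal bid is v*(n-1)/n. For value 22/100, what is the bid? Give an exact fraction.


Step 1: Dutch auctions are strategically equivalent to first-price auctions
Step 2: The equilibrium bid is b(v) = v*(n-1)/n
Step 3: b = 11/50 * 5/6
Step 4: b = 11/60

11/60


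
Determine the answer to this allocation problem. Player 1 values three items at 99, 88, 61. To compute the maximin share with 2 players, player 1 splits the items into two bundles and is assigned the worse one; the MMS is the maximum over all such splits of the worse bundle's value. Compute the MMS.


Step 1: Item values = 99, 88, 61
Step 2: Enumerate all 2-bundle partitions and take the smaller bundle:
  Partition 1: {99} vs {88,61} -> bundles 99, 149; min = 99
  Partition 2: {88} vs {99,61} -> bundles 88, 160; min = 88
  Partition 3: {61} vs {99,88} -> bundles 61, 187; min = 61
Step 3: MMS = max(99, 88, 61) = 99

99


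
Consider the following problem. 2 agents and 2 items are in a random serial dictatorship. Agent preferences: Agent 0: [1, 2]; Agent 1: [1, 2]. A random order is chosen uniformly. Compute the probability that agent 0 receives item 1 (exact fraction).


Step 1: Agent 0 wants item 1
Step 2: There are 2 possible orderings of agents
Step 3: In 1 orderings, agent 0 gets item 1
Step 4: Probability = 1/2

1/2


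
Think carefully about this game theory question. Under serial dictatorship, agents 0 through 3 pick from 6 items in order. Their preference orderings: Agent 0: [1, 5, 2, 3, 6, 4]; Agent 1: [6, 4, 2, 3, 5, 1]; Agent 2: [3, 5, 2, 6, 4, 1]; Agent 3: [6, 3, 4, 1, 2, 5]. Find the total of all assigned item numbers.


Step 1: Agent 0 picks item 1
Step 2: Agent 1 picks item 6
Step 3: Agent 2 picks item 3
Step 4: Agent 3 picks item 4
Step 5: Sum = 1 + 6 + 3 + 4 = 14

14


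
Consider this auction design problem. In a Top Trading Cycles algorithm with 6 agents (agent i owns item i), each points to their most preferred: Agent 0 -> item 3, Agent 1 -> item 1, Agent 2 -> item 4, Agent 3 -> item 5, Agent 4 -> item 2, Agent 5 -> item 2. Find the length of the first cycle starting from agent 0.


Step 1: Trace the pointer graph from agent 0: 0 -> 3 -> 5 -> 2 -> 4 -> 2
Step 2: A cycle is detected when we revisit agent 2
Step 3: The cycle is: 2 -> 4 -> 2
Step 4: Cycle length = 2

2


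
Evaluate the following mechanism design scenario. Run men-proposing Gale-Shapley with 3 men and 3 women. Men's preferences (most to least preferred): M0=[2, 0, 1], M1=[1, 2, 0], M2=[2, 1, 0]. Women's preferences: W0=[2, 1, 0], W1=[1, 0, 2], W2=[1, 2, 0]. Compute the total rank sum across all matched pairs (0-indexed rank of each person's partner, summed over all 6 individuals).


Step 1: Run Gale-Shapley (men propose, women hold best offer):
  M0 proposes to W2; she accepts
  M1 proposes to W1; she accepts
  M2 proposes to W2; she switches from M0
  M0 proposes to W0; she accepts
Step 2: Final matching: W0-M0, W1-M1, W2-M2
Step 3: 0-indexed ranks (man's rank of his match, then woman's): 1 + 2 + 0 + 0 + 0 + 1
Step 4: Total rank sum = 4

4


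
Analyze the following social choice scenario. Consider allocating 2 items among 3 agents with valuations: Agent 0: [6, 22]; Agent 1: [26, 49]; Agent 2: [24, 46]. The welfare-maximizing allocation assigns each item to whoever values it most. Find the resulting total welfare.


Step 1: For each item, find the maximum value among all agents.
Step 2: Item 0 -> Agent 1 (value 26)
Step 3: Item 1 -> Agent 1 (value 49)
Step 4: Total welfare = 26 + 49 = 75

75


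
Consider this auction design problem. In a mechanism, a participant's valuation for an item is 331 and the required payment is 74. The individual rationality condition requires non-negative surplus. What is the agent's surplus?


Step 1: Surplus = value - payment = 331 - 74 = 257
Step 2: IR is satisfied (surplus >= 0)

257


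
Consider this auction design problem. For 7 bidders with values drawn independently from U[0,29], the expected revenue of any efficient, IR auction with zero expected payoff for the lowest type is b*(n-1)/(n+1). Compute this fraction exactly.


Step 1: By Revenue Equivalence, expected revenue = b*(n-1)/(n+1)
Step 2: Substituting n = 7, b = 29
Step 3: Revenue = 29*(7-1)/(7+1) = 29*6/8
Step 4: Revenue = 174/8 = 87/4

87/4


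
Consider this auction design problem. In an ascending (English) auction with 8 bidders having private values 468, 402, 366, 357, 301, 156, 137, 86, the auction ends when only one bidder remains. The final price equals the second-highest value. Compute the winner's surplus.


Step 1: Identify the highest value: 468
Step 2: Identify the second-highest value: 402
Step 3: The final price = second-highest value = 402
Step 4: Surplus = 468 - 402 = 66

66


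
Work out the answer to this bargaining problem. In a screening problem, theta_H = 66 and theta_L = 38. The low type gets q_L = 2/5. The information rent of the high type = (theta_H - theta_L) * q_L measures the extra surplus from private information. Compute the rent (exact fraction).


Step 1: theta_H - theta_L = 66 - 38 = 28
Step 2: Information rent = (theta_H - theta_L) * q_L
Step 3: = 28 * 2/5
Step 4: = 56/5

56/5


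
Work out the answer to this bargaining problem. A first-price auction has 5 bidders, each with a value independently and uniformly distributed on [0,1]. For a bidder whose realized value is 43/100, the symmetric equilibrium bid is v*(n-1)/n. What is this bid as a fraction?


Step 1: The symmetric BNE bidding function is b(v) = v * (n-1) / n
Step 2: Substitute v = 43/100 and n = 5
Step 3: b = 43/100 * 4/5
Step 4: b = 43/125

43/125


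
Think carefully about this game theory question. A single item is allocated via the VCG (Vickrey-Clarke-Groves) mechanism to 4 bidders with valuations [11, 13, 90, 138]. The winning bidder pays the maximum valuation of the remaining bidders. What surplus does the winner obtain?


Step 1: The winner is the agent with the highest value: agent 3 with value 138
Step 2: Values of other agents: [11, 13, 90]
Step 3: VCG payment = max of others' values = 90
Step 4: Surplus = 138 - 90 = 48

48


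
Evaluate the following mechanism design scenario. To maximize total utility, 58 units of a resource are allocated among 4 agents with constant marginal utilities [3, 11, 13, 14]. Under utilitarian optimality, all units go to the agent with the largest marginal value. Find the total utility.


Step 1: The marginal utilities are [3, 11, 13, 14]
Step 2: The highest marginal utility is 14
Step 3: All 58 units go to that agent
Step 4: Total utility = 14 * 58 = 812

812


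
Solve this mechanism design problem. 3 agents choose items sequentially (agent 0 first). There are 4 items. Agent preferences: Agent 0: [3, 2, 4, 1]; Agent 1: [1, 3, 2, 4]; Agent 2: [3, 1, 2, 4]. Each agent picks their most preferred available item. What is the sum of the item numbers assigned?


Step 1: Agent 0 picks item 3
Step 2: Agent 1 picks item 1
Step 3: Agent 2 picks item 2
Step 4: Sum = 3 + 1 + 2 = 6

6


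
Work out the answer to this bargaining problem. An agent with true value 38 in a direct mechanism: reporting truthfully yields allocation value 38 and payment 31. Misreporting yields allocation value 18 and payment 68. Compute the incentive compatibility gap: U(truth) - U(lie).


Step 1: U(truth) = value - payment = 38 - 31 = 7
Step 2: U(lie) = allocation - payment = 18 - 68 = -50
Step 3: IC gap = 7 - (-50) = 57

57


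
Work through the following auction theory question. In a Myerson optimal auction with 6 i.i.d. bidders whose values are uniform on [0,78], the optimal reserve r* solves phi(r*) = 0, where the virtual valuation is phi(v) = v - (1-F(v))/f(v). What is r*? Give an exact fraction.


Step 1: For U[0,78], F(v) = v/78 and f(v) = 1/78
Step 2: phi(v) = v - (1 - v/78)/(1/78) = v - (78 - v) = 2v - 78
Step 3: Set phi(r*) = 0: 2r* - 78 = 0
Step 4: r* = 78/2 = 39 (the number of bidders n = 6 does not enter)

39


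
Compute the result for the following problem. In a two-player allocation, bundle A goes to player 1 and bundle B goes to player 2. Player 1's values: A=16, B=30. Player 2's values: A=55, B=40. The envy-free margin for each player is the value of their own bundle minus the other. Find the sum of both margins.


Step 1: Player 1's margin = v1(A) - v1(B) = 16 - 30 = -14
Step 2: Player 2's margin = v2(B) - v2(A) = 40 - 55 = -15
Step 3: Total margin = -14 + -15 = -29

-29


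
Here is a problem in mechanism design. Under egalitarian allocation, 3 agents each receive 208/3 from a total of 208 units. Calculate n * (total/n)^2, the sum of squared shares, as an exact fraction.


Step 1: Each agent's share = 208/3
Step 2: Square of each share = (208/3)^2 = 43264/9
Step 3: Sum of squares = 3 * 43264/9 = 43264/3

43264/3


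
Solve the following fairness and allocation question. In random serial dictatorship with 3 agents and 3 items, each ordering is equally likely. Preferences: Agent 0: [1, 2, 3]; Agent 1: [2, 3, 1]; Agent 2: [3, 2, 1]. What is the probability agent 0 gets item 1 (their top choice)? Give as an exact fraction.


Step 1: Agent 0 wants item 1
Step 2: There are 6 possible orderings of agents
Step 3: In 6 orderings, agent 0 gets item 1
Step 4: Probability = 6/6 = 1

1


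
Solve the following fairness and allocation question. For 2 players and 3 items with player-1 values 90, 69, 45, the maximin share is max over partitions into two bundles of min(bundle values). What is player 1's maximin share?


Step 1: Item values = 90, 69, 45
Step 2: Enumerate all 2-bundle partitions and take the smaller bundle:
  Partition 1: {90} vs {69,45} -> bundles 90, 114; min = 90
  Partition 2: {69} vs {90,45} -> bundles 69, 135; min = 69
  Partition 3: {45} vs {90,69} -> bundles 45, 159; min = 45
Step 3: MMS = max(90, 69, 45) = 90

90


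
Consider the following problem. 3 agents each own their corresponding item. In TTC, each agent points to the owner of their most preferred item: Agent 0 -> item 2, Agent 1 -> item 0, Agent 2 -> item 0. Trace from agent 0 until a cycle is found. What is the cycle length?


Step 1: Trace the pointer graph from agent 0: 0 -> 2 -> 0
Step 2: A cycle is detected when we revisit agent 0
Step 3: The cycle is: 0 -> 2 -> 0
Step 4: Cycle length = 2

2


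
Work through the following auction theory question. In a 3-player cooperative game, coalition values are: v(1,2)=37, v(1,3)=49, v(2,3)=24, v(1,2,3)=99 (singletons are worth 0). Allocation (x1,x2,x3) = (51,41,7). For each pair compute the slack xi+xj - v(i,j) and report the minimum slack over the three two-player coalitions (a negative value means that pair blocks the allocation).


Step 1: Slack for coalition (1,2): x1+x2 - v12 = 92 - 37 = 55
Step 2: Slack for coalition (1,3): x1+x3 - v13 = 58 - 49 = 9
Step 3: Slack for coalition (2,3): x2+x3 - v23 = 48 - 24 = 24
Step 4: Minimum slack = min(55, 9, 24) = 9, attained by (1,3); no pair can gain by deviating, so the allocation is in the core

9


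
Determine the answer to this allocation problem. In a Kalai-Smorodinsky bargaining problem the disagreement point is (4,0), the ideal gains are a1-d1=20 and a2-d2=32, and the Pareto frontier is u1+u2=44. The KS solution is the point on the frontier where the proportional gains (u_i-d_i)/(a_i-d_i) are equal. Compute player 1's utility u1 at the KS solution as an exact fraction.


Step 1: At the KS point, (u1-d1)/r1 = (u2-d2)/r2 = t and u1+u2 = 44
Step 2: u1 = d1 + r1*t and u2 = d2 + r2*t, so (d1 + r1*t) + (d2 + r2*t) = 44
Step 3: t = (44 - 4 - 0)/(20 + 32) = 40/52 = 10/13
Step 4: u1 = d1 + r1*t = 4 + 20 * 10/13 = 252/13
Step 5: (Check: u2 = d2 + r2*t = 320/13; u1+u2 = 252/13 + 320/13 = 44, on the frontier.)

252/13


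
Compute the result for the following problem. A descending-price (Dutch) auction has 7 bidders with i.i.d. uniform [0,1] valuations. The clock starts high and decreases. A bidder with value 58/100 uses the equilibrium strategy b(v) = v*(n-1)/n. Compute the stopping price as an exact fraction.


Step 1: Dutch auctions are strategically equivalent to first-price auctions
Step 2: The equilibrium bid is b(v) = v*(n-1)/n
Step 3: b = 29/50 * 6/7
Step 4: b = 87/175

87/175


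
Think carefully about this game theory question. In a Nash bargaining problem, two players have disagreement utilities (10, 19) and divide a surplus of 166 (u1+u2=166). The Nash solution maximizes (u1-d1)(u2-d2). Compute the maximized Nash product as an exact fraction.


Step 1: The Nash solution splits surplus symmetrically above the disagreement point
Step 2: u1 = (total + d1 - d2)/2 = (166 + 10 - 19)/2 = 157/2
Step 3: u2 = (total - d1 + d2)/2 = (166 - 10 + 19)/2 = 175/2
Step 4: Nash product = (157/2 - 10) * (175/2 - 19)
Step 5: = 137/2 * 137/2 = 18769/4

18769/4


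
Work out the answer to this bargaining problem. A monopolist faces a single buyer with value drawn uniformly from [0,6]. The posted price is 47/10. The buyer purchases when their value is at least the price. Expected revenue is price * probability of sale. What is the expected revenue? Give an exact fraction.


Step 1: Posted price r = 47/10, value support [0,6]
Step 2: P(v >= r) = (6 - 47/10)/6 = 13/60
Step 3: Expected revenue = r * P(v >= r) = 47/10 * 13/60
Step 4: Revenue = 611/600

611/600
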